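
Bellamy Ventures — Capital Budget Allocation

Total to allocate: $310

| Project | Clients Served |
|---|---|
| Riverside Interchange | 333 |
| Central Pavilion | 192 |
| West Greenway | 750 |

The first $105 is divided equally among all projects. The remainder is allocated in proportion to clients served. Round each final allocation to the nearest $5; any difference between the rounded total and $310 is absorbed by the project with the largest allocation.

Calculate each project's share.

Riverside Interchange: $90; Central Pavilion: $65; West Greenway: $155

$105 shared equally gives $35 per project.
Remainder $205 by clients served (total 1,275): Riverside Interchange 53.54 → $55; Central Pavilion 30.87 → $30; West Greenway 120.59 → $120.
Totals: Riverside Interchange $35 + $55 = $90; Central Pavilion $35 + $30 = $65; West Greenway $35 + $120 = $155.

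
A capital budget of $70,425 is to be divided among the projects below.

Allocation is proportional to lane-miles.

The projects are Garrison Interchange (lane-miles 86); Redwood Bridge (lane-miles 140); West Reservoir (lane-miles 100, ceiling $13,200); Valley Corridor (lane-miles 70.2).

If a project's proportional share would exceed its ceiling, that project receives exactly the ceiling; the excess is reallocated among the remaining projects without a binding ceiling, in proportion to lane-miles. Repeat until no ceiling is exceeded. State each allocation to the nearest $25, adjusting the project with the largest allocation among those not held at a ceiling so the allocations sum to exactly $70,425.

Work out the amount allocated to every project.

Garrison Interchange: $16,625 · Redwood Bridge: $27,050 · West Reservoir: $13,200 · Valley Corridor: $13,550

Lane-miles total: 396.2.
Unconstrained shares: Garrison Interchange 15,286.60; Redwood Bridge 24,885.16; West Reservoir 17,775.11; Valley Corridor 12,478.13.
Cap binds for West Reservoir ($13,200); residual $57,225 reallocated over remaining lane-miles 296.2.
Shares after redistribution: Garrison Interchange 16,614.96 → $16,625; Redwood Bridge 27,047.60 → $27,050; Valley Corridor 13,562.44 → $13,550.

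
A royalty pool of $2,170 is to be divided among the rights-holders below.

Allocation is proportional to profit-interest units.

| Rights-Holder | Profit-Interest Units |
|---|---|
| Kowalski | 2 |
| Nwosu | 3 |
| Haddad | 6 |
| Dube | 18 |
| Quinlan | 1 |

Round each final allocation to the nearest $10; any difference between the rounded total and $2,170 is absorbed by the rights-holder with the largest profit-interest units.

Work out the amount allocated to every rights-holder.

Profit-interest units total: 2 + 3 + 6 + 18 + 1 = 30.
Unrounded shares: Kowalski 144.67; Nwosu 217.00; Haddad 434.00; Dube 1,302.00; Quinlan 72.33.
After rounding ($10): Kowalski $140; Nwosu $220; Haddad $430; Dube $1,300; Quinlan $70. Sum = $2,160.
Difference $2,170 − $2,160 = +$10 applied to largest profit-interest units (Dube): Dube becomes $1,310.

Kowalski: $140 · Nwosu: $220 · Haddad: $430 · Dube: $1,310 · Quinlan: $70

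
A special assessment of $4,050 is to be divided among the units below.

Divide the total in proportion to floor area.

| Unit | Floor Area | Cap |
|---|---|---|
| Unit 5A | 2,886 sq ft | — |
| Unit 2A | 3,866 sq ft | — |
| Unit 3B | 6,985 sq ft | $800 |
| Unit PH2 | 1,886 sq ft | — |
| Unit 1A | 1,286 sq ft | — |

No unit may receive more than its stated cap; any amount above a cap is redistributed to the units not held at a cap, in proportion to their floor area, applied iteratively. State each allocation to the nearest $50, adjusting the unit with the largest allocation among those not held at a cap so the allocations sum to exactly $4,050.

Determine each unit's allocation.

Unit 5A: $950 | Unit 2A: $1,300 | Unit 3B: $800 | Unit PH2: $600 | Unit 1A: $400

Floor area total: 16,909.
Pro-rata shares before constraints: Unit 5A 691.25; Unit 2A 925.97; Unit 3B 1,673.03; Unit PH2 451.73; Unit 1A 308.02.
Capped: Unit 3B ($800); balance $3,250 reallocated over remaining floor area 9,924.
Redistributed shares: Unit 5A 945.13 → $950; Unit 2A 1,266.07 → $1,250; Unit PH2 617.64 → $600; Unit 1A 421.15 → $400.
Rounding difference +$50 applied to Unit 2A → $1,300.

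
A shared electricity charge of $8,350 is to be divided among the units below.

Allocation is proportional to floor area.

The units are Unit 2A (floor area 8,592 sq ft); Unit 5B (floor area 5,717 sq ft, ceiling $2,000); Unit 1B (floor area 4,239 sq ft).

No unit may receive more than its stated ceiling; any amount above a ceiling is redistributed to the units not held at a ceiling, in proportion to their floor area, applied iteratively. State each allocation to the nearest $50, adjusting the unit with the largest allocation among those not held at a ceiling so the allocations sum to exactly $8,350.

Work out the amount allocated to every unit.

Combined floor area = 18,548.
Proportional shares (ignoring caps): Unit 2A 3,867.97; Unit 5B 2,573.70; Unit 1B 1,908.33.
Capped: Unit 5B ($2,000); residual $6,350 reallocated over remaining floor area 12,831.
Shares after redistribution: Unit 2A 4,252.14 → $4,250; Unit 1B 2,097.86 → $2,100.

Unit 2A: $4,250 | Unit 5B: $2,000 | Unit 1B: $2,100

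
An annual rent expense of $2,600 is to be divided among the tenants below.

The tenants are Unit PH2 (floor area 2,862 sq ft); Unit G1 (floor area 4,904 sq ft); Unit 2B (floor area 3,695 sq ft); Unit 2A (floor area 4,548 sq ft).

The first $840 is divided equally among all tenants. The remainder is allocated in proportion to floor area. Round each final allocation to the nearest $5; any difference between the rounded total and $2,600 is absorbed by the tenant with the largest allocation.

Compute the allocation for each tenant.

Equal tier: $840 ÷ 4 = $210 apiece.
Remainder $1,760 by floor area (total 16,009): Unit PH2 314.64 → $315; Unit G1 539.14 → $540; Unit 2B 406.22 → $405; Unit 2A 500.00 → $500.
Totals: Unit PH2 $210 + $315 = $525; Unit G1 $210 + $540 = $750; Unit 2B $210 + $405 = $615; Unit 2A $210 + $500 = $710.

Unit PH2: $525; Unit G1: $750; Unit 2B: $615; Unit 2A: $710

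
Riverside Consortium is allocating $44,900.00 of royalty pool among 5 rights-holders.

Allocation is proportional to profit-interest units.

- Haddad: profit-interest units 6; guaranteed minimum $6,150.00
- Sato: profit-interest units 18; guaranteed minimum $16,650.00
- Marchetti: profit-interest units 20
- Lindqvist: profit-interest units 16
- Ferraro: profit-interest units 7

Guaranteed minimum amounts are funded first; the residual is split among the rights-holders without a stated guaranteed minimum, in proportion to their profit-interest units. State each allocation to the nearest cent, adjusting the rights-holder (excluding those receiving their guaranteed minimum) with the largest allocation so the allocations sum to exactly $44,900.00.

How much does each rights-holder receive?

Haddad: $6,150.00 | Sato: $16,650.00 | Marchetti: $10,279.07 | Lindqvist: $8,223.26 | Ferraro: $3,597.67

Guaranteed amounts: Haddad $6,150.00; Sato $16,650.00. Residual $22,100.00.
Residual split over remaining profit-interest units 43: Marchetti 10,279.0698 → $10,279.07; Lindqvist 8,223.2558 → $8,223.26; Ferraro 3,597.6744 → $3,597.67.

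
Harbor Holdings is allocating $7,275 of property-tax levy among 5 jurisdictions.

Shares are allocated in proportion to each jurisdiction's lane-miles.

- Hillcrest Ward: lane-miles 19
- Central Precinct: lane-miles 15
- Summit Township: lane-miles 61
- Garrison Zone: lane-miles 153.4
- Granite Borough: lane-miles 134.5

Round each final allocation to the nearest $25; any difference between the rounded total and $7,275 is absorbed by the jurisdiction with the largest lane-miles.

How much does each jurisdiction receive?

Hillcrest Ward: $350 | Central Precinct: $275 | Summit Township: $1,150 | Garrison Zone: $2,950 | Granite Borough: $2,550

Lane-miles total: 382.9.
Proportional shares: Hillcrest Ward 19/382.9 × $7,275 = 361.00; Central Precinct 15/382.9 × $7,275 = 285.00; Summit Township 61/382.9 × $7,275 = 1,158.98; Garrison Zone 153.4/382.9 × $7,275 = 2,914.56; Granite Borough 134.5/382.9 × $7,275 = 2,555.46.
At nearest $25: Hillcrest Ward $350; Central Precinct $275; Summit Township $1,150; Garrison Zone $2,925; Granite Borough $2,550. Sum = $7,250.
Difference $7,275 − $7,250 = +$25 applied to largest lane-miles (Garrison Zone): Garrison Zone becomes $2,950.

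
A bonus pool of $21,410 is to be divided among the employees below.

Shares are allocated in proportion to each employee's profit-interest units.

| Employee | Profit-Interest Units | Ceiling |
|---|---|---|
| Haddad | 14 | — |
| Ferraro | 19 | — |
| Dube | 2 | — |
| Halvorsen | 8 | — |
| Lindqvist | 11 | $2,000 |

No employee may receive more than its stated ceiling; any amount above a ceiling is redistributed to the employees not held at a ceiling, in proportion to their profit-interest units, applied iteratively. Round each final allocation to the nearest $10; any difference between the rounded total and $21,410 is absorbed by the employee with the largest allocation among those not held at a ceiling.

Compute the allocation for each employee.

Haddad: $6,320; Ferraro: $8,580; Dube: $900; Halvorsen: $3,610; Lindqvist: $2,000

Sum of profit-interest units: 54.
Unconstrained shares: Haddad 5,550.74; Ferraro 7,533.15; Dube 792.96; Halvorsen 3,171.85; Lindqvist 4,361.30.
Capped: Lindqvist ($2,000); remaining pool $19,410 reallocated over remaining profit-interest units 43.
Remaining shares: Haddad 6,319.53 → $6,320; Ferraro 8,576.51 → $8,580; Dube 902.79 → $900; Halvorsen 3,611.16 → $3,610.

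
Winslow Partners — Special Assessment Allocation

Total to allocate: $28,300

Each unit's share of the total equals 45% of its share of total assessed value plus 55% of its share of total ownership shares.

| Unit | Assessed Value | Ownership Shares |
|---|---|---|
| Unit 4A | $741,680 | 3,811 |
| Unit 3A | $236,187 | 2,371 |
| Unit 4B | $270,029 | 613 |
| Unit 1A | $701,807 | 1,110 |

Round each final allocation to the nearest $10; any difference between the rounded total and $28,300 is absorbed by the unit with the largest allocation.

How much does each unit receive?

Unit 4A: $12,350 · Unit 3A: $6,210 · Unit 4B: $2,970 · Unit 1A: $6,770

Assessed value total 1,949,703; ownership shares total 7,905.
Blended shares (45% assessed value + 55% ownership shares): Unit 4A 0.4363; Unit 3A 0.2195; Unit 4B 0.1050; Unit 1A 0.2392.
Unrounded shares: Unit 4A 12,348.36; Unit 3A 6,211.23; Unit 4B 2,970.77; Unit 1A 6,769.64.
After rounding ($10): Unit 4A $12,350; Unit 3A $6,210; Unit 4B $2,970; Unit 1A $6,770. Sum = $28,300.
Sum already equals the total — no adjustment.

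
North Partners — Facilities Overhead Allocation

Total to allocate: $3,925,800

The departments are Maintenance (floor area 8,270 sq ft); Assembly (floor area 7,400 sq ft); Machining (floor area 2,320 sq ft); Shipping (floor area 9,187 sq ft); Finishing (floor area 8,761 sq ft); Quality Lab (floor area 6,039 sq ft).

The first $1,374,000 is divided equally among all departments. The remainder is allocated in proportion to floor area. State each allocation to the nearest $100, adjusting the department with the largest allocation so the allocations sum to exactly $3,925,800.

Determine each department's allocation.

Maintenance: $731,700 | Assembly: $678,800 | Machining: $370,000 | Shipping: $787,600 | Finishing: $761,600 | Quality Lab: $596,100

Equal tier: $1,374,000 ÷ 6 = $229,000 apiece.
Remainder $2,551,800 by floor area (total 41,977): Maintenance 502,736.88 → $502,700; Assembly 449,849.20 → $449,800; Machining 141,033.80 → $141,000; Shipping 558,481.71 → $558,500; Finishing 532,584.98 → $532,600; Quality Lab 367,113.42 → $367,100.
Rounding difference +$100 on remainder applied to Shipping.
Totals: Maintenance $229,000 + $502,700 = $731,700; Assembly $229,000 + $449,800 = $678,800; Machining $229,000 + $141,000 = $370,000; Shipping $229,000 + $558,600 = $787,600; Finishing $229,000 + $532,600 = $761,600; Quality Lab $229,000 + $367,100 = $596,100.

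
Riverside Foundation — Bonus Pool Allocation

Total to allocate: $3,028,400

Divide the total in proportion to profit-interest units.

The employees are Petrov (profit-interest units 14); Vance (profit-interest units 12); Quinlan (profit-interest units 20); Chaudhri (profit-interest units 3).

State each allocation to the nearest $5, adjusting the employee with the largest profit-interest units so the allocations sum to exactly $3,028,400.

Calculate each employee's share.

Total profit-interest units = 14 + 12 + 20 + 3 = 49.
Unrounded shares: Petrov 865,257.14; Vance 741,648.98; Quinlan 1,236,081.63; Chaudhri 185,412.24.
Rounded to nearest $5: Petrov $865,255; Vance $741,650; Quinlan $1,236,080; Chaudhri $185,410. Sum = $3,028,395.
Difference $3,028,400 − $3,028,395 = +$5 applied to largest profit-interest units (Quinlan): Quinlan becomes $1,236,085.

Petrov: $865,255; Vance: $741,650; Quinlan: $1,236,085; Chaudhri: $185,410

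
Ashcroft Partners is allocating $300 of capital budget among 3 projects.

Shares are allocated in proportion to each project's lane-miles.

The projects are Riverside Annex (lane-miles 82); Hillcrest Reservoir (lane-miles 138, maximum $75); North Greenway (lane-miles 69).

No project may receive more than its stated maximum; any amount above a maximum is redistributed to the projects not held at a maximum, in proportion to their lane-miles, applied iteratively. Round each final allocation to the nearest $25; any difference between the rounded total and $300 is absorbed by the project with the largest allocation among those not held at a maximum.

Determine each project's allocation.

Lane-miles total: 289.
Unconstrained shares: Riverside Annex 85.12; Hillcrest Reservoir 143.25; North Greenway 71.63.
Capped: Hillcrest Reservoir ($75); remaining pool $225 reallocated over remaining lane-miles 151.
Shares after redistribution: Riverside Annex 122.19 → $125; North Greenway 102.81 → $100.

Riverside Annex: $125 | Hillcrest Reservoir: $75 | North Greenway: $100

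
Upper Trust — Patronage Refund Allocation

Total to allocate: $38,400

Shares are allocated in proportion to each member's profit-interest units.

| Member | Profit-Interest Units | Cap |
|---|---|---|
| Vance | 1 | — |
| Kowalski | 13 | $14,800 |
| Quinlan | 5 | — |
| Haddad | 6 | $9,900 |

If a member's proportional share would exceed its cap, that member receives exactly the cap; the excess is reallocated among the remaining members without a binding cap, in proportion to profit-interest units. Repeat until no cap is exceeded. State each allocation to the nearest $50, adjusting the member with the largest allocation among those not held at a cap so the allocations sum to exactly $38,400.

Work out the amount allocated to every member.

Vance: $2,300; Kowalski: $14,800; Quinlan: $11,400; Haddad: $9,900

Total profit-interest units = 25.
Unconstrained shares: Vance 1,536.00; Kowalski 19,968.00; Quinlan 7,680.00; Haddad 9,216.00.
Cap binds for Kowalski ($14,800); balance $23,600 reallocated over remaining profit-interest units 12.
Cap binds for Haddad ($9,900); balance $13,700 reallocated over remaining profit-interest units 6.
Redistributed shares: Vance 2,283.33 → $2,300; Quinlan 11,416.67 → $11,400.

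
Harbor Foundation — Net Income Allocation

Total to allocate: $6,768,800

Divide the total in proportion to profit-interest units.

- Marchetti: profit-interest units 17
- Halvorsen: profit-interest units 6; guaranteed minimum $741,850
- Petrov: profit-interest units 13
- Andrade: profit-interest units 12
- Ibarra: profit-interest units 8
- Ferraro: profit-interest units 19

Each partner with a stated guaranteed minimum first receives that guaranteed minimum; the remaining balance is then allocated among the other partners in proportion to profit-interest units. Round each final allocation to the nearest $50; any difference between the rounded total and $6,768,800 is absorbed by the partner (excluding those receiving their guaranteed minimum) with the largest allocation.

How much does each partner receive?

Marchetti: $1,484,900 | Halvorsen: $741,850 | Petrov: $1,135,500 | Andrade: $1,048,150 | Ibarra: $698,800 | Ferraro: $1,659,600

Minimums first: Halvorsen $741,850. Balance $6,026,950.
Balance split over remaining profit-interest units 69: Marchetti 1,484,900.72 → $1,484,900; Petrov 1,135,512.32 → $1,135,500; Andrade 1,048,165.22 → $1,048,150; Ibarra 698,776.81 → $698,800; Ferraro 1,659,594.93 → $1,659,600.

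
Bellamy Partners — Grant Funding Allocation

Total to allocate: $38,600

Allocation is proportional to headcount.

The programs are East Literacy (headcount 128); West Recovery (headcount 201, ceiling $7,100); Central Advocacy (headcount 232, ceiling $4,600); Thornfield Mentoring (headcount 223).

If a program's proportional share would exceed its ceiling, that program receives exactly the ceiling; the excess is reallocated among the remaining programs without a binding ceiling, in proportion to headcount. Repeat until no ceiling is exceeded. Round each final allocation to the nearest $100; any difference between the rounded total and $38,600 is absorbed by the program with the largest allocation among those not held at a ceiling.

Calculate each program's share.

East Literacy: $9,800; West Recovery: $7,100; Central Advocacy: $4,600; Thornfield Mentoring: $17,100

Combined headcount = 784.
Pro-rata shares before constraints: East Literacy 6,302.04; West Recovery 9,896.17; Central Advocacy 11,422.45; Thornfield Mentoring 10,979.34.
Cap binds for West Recovery ($7,100), Central Advocacy ($4,600); balance $26,900 reallocated over remaining headcount 351.
Redistributed shares: East Literacy 9,809.69 → $9,800; Thornfield Mentoring 17,090.31 → $17,100.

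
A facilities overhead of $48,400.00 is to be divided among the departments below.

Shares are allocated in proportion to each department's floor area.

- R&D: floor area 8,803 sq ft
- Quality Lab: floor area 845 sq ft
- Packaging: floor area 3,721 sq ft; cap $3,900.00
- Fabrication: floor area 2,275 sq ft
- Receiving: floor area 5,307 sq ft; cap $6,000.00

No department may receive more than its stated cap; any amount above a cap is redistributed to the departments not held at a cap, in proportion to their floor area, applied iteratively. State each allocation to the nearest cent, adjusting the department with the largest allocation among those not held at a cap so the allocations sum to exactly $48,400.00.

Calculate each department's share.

R&D: $28,425.35 | Quality Lab: $2,728.55 | Packaging: $3,900.00 | Fabrication: $7,346.10 | Receiving: $6,000.00

Total floor area = 20,951.
Pro-rata shares before constraints: R&D 20,336.2703; Quality Lab 1,952.0787; Packaging 8,596.0766; Fabrication 5,255.5964; Receiving 12,259.9780.
Capped: Packaging ($3,900.00), Receiving ($6,000.00); balance $38,500.00 reallocated over remaining floor area 11,923.
Remaining shares: R&D 28,425.3544 → $28,425.35; Quality Lab 2,728.5499 → $2,728.55; Fabrication 7,346.0958 → $7,346.10.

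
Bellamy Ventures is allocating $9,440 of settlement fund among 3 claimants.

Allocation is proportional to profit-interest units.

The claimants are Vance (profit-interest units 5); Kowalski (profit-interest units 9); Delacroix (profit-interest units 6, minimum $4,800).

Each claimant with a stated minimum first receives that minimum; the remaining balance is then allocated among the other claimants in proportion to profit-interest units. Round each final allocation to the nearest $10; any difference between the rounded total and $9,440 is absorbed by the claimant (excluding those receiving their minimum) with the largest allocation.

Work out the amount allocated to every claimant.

Guaranteed amounts: Delacroix $4,800. Remaining pool $4,640.
Remaining pool split over remaining profit-interest units 14: Vance 1,657.14 → $1,660; Kowalski 2,982.86 → $2,980.

Vance: $1,660 · Kowalski: $2,980 · Delacroix: $4,800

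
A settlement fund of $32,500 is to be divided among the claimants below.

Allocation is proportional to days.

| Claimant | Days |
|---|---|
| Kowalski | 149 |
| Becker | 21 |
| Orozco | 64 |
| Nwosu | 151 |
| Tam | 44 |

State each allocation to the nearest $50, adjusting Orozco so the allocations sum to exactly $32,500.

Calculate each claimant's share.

Sum of days: 429.
Raw shares: Kowalski 149/429 × $32,500 = 11,287.88; Becker 21/429 × $32,500 = 1,590.91; Orozco 64/429 × $32,500 = 4,848.48; Nwosu 151/429 × $32,500 = 11,439.39; Tam 44/429 × $32,500 = 3,333.33.
At nearest $50: Kowalski $11,300; Becker $1,600; Orozco $4,850; Nwosu $11,450; Tam $3,350. Sum = $32,550.
Difference $32,500 − $32,550 = −$50 applied to Orozco: Orozco becomes $4,800.

Kowalski: $11,300 | Becker: $1,600 | Orozco: $4,800 | Nwosu: $11,450 | Tam: $3,350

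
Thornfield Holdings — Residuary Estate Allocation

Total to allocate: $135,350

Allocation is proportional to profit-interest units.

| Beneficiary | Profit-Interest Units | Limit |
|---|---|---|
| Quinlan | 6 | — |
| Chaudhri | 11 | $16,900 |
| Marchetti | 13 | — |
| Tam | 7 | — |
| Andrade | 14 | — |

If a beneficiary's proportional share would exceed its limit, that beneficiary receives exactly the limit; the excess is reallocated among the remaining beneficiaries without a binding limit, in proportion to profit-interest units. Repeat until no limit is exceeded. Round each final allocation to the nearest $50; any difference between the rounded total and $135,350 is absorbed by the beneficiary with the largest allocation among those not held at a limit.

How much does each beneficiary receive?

Quinlan: $17,750 | Chaudhri: $16,900 | Marchetti: $38,500 | Tam: $20,750 | Andrade: $41,450

Sum of profit-interest units: 51.
Unconstrained shares: Quinlan 15,923.53; Chaudhri 29,193.14; Marchetti 34,500.98; Tam 18,577.45; Andrade 37,154.90.
Cap binds for Chaudhri ($16,900); remaining pool $118,450 reallocated over remaining profit-interest units 40.
Redistributed shares: Quinlan 17,767.50 → $17,750; Marchetti 38,496.25 → $38,500; Tam 20,728.75 → $20,750; Andrade 41,457.50 → $41,450.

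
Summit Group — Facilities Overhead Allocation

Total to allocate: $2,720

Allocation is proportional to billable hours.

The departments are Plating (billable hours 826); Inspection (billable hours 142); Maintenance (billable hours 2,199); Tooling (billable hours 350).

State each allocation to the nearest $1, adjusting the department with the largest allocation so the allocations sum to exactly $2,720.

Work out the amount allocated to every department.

Combined billable hours = 3,517.
Unrounded shares: Plating 826/3,517 × $2,720 = 638.82; Inspection 142/3,517 × $2,720 = 109.82; Maintenance 2,199/3,517 × $2,720 = 1,700.68; Tooling 350/3,517 × $2,720 = 270.69.
At nearest $1: Plating $639; Inspection $110; Maintenance $1,701; Tooling $271. Sum = $2,721.
Difference $2,720 − $2,721 = −$1 applied to largest allocation (Maintenance): Maintenance becomes $1,700.

Plating: $639 · Inspection: $110 · Maintenance: $1,700 · Tooling: $271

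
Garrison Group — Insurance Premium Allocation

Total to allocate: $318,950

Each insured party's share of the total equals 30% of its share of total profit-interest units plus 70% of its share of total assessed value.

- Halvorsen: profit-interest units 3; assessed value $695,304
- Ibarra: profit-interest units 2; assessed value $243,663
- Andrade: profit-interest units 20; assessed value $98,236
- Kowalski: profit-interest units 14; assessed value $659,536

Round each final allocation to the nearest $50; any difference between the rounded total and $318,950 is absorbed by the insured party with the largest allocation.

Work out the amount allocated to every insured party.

Halvorsen: $98,850 | Ibarra: $36,950 | Andrade: $62,000 | Kowalski: $121,150

Profit-interest units total 39; assessed value total 1,696,739.
Combined weights (30% profit-interest units + 70% assessed value): Halvorsen 0.3099; Ibarra 0.1159; Andrade 0.1944; Kowalski 0.3798.
Unrounded shares: Halvorsen 98,851.80; Ibarra 36,969.26; Andrade 61,995.59; Kowalski 121,133.35.
Rounded to nearest $50: Halvorsen $98,850; Ibarra $36,950; Andrade $62,000; Kowalski $121,150. Sum = $318,950.
Sum already equals the total — no adjustment.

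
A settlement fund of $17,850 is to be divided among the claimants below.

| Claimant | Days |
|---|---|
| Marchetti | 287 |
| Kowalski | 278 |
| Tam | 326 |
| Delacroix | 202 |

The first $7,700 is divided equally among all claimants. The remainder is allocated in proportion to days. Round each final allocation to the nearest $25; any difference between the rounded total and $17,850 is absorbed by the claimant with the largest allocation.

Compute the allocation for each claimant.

Marchetti: $4,600 | Kowalski: $4,500 | Tam: $4,950 | Delacroix: $3,800

First tranche $7,700 split equally: $1,925 each.
Remainder $10,150 by days (total 1,093): Marchetti 2,665.19 → $2,675; Kowalski 2,581.61 → $2,575; Tam 3,027.36 → $3,025; Delacroix 1,875.85 → $1,875.
Totals: Marchetti $1,925 + $2,675 = $4,600; Kowalski $1,925 + $2,575 = $4,500; Tam $1,925 + $3,025 = $4,950; Delacroix $1,925 + $1,875 = $3,800.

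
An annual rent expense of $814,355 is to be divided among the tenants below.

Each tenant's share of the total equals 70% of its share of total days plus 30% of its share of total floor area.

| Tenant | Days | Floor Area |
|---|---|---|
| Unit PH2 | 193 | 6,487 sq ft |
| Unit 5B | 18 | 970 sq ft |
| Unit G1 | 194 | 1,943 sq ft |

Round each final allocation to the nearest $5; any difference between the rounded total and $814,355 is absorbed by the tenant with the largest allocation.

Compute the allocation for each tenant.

Totals — days 405, floor area 9,400.
Composite weights (70% days + 30% floor area): Unit PH2 0.5406; Unit 5B 0.0621; Unit G1 0.3973.
Raw shares: Unit PH2 440,250.22; Unit 5B 50,545.84; Unit G1 323,558.94.
Rounded to nearest $5: Unit PH2 $440,250; Unit 5B $50,545; Unit G1 $323,560. Sum = $814,355.
No rounding difference to absorb.

Unit PH2: $440,250; Unit 5B: $50,545; Unit G1: $323,560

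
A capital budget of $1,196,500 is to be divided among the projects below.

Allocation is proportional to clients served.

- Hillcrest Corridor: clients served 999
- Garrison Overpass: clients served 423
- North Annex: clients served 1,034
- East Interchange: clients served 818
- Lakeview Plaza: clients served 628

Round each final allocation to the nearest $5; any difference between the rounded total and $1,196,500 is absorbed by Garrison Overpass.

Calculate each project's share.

Combined clients served = 3,902.
Proportional shares: Hillcrest Corridor 999/3,902 × $1,196,500 = 306,330.98; Garrison Overpass 423/3,902 × $1,196,500 = 129,707.71; North Annex 1,034/3,902 × $1,196,500 = 317,063.30; East Interchange 818/3,902 × $1,196,500 = 250,829.57; Lakeview Plaza 628/3,902 × $1,196,500 = 192,568.43.
After rounding ($5): Hillcrest Corridor $306,330; Garrison Overpass $129,710; North Annex $317,065; East Interchange $250,830; Lakeview Plaza $192,570. Sum = $1,196,505.
Difference $1,196,500 − $1,196,505 = −$5 applied to Garrison Overpass: Garrison Overpass becomes $129,705.

Hillcrest Corridor: $306,330 | Garrison Overpass: $129,705 | North Annex: $317,065 | East Interchange: $250,830 | Lakeview Plaza: $192,570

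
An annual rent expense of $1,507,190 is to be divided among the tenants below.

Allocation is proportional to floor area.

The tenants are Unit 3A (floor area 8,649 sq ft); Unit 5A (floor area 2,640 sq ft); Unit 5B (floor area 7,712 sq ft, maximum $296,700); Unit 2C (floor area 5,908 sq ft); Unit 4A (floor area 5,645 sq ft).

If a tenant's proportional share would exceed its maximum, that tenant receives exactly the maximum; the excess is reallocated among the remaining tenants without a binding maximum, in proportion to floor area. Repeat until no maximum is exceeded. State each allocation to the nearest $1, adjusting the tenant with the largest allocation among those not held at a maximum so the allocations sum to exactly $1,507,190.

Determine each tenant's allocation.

Combined floor area = 30,554.
Pro-rata shares before constraints: Unit 3A 426,644.18; Unit 5A 130,227.85; Unit 5B 380,423.16; Unit 2C 291,434.13; Unit 4A 278,460.68.
Capped: Unit 5B ($296,700); residual $1,210,490 reallocated over remaining floor area 22,842.
Shares after redistribution: Unit 3A 458,345.504 → $458,346; Unit 5A 139,904.28 → $139,904; Unit 2C 313,088.82 → $313,089; Unit 4A 299,151.39 → $299,151.

Unit 3A: $458,346 | Unit 5A: $139,904 | Unit 5B: $296,700 | Unit 2C: $313,089 | Unit 4A: $299,151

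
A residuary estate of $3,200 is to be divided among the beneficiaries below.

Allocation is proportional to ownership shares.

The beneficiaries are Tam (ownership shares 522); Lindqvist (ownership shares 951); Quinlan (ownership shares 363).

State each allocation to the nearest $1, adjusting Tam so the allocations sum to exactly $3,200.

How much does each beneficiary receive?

Total ownership shares = 1,836.
Raw shares: Tam 522/1,836 × $3,200 = 909.80; Lindqvist 951/1,836 × $3,200 = 1,657.52; Quinlan 363/1,836 × $3,200 = 632.68.
After rounding ($1): Tam $910; Lindqvist $1,658; Quinlan $633. Sum = $3,201.
Difference $3,200 − $3,201 = −$1 applied to Tam: Tam becomes $909.

Tam: $909; Lindqvist: $1,658; Quinlan: $633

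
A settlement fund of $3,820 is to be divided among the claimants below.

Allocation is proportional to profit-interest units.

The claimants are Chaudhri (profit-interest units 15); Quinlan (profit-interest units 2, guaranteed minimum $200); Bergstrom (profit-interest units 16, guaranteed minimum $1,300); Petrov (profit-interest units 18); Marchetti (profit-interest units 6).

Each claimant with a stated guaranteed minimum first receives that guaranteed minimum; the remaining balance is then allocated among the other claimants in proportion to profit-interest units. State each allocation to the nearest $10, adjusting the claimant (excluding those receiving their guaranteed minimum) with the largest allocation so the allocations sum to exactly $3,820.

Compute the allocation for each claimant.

Chaudhri: $890 · Quinlan: $200 · Bergstrom: $1,300 · Petrov: $1,070 · Marchetti: $360

Minimums first: Quinlan $200; Bergstrom $1,300. Balance $2,320.
Balance split over remaining profit-interest units 39: Chaudhri 892.31 → $890; Petrov 1,070.77 → $1,070; Marchetti 356.92 → $360.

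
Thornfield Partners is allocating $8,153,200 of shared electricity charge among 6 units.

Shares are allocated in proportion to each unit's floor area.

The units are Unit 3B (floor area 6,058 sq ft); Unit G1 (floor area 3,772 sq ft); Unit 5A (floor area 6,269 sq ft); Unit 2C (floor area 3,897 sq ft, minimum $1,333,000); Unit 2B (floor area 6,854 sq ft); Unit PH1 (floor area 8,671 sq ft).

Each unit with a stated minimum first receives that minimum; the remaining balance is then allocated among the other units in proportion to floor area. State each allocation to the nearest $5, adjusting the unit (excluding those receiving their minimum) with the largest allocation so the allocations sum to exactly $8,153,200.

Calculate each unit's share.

Fund the minimums — Unit 2C $1,333,000. Balance $6,820,200.
Balance split over remaining floor area 31,624: Unit 3B 1,306,500.49 → $1,306,500; Unit G1 813,489.58 → $813,490; Unit 5A 1,352,005.88 → $1,352,005; Unit 2B 1,478,170.09 → $1,478,170; Unit PH1 1,870,033.97 → $1,870,035.

Unit 3B: $1,306,500 · Unit G1: $813,490 · Unit 5A: $1,352,005 · Unit 2C: $1,333,000 · Unit 2B: $1,478,170 · Unit PH1: $1,870,035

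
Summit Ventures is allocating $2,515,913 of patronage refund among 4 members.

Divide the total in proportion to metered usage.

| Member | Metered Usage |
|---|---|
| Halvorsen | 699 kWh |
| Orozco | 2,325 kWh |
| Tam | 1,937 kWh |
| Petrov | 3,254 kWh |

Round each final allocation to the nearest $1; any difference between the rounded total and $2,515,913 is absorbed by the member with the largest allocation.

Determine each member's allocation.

Sum of metered usage: 8,215.
Proportional shares: Halvorsen 699/8,215 × $2,515,913 = 214,074.64; Orozco 2,325/8,215 × $2,515,913 = 712,050.85; Tam 1,937/8,215 × $2,515,913 = 593,222.58; Petrov 3,254/8,215 × $2,515,913 = 996,564.93.
At nearest $1: Halvorsen $214,075; Orozco $712,051; Tam $593,223; Petrov $996,565. Sum = $2,515,914.
Difference $2,515,913 − $2,515,914 = −$1 applied to largest allocation (Petrov): Petrov becomes $996,564.

Halvorsen: $214,075; Orozco: $712,051; Tam: $593,223; Petrov: $996,564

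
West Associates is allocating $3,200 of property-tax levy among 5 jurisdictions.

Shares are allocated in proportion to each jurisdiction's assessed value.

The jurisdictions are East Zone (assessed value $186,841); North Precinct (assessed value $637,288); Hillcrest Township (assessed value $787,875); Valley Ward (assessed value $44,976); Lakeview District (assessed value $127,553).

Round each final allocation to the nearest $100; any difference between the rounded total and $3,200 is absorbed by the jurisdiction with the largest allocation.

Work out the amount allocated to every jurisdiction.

Combined assessed value = 1,784,533.
Raw shares: East Zone 186,841/1,784,533 × $3,200 = 335.04; North Precinct 637,288/1,784,533 × $3,200 = 1,142.78; Hillcrest Township 787,875/1,784,533 × $3,200 = 1,412.81; Valley Ward 44,976/1,784,533 × $3,200 = 80.65; Lakeview District 127,553/1,784,533 × $3,200 = 228.73.
Rounded to nearest $100: East Zone $300; North Precinct $1,100; Hillcrest Township $1,400; Valley Ward $100; Lakeview District $200. Sum = $3,100.
Difference $3,200 − $3,100 = +$100 applied to largest allocation (Hillcrest Township): Hillcrest Township becomes $1,500.

East Zone: $300; North Precinct: $1,100; Hillcrest Township: $1,500; Valley Ward: $100; Lakeview District: $200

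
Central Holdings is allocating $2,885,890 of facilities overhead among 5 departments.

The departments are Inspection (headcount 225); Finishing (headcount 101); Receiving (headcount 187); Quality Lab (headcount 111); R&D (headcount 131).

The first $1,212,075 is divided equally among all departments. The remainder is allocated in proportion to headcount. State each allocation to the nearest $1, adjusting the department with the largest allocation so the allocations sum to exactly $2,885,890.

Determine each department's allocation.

Equal tier: $1,212,075 ÷ 5 = $242,415 apiece.
Remainder $1,673,815 by headcount (total 755): Inspection 498,819.04 → $498,819; Finishing 223,914.32 → $223,914; Receiving 414,574.05 → $414,574; Quality Lab 246,084.06 → $246,084; R&D 290,423.53 → $290,424.
Totals: Inspection $242,415 + $498,819 = $741,234; Finishing $242,415 + $223,914 = $466,329; Receiving $242,415 + $414,574 = $656,989; Quality Lab $242,415 + $246,084 = $488,499; R&D $242,415 + $290,424 = $532,839.

Inspection: $741,234 · Finishing: $466,329 · Receiving: $656,989 · Quality Lab: $488,499 · R&D: $532,839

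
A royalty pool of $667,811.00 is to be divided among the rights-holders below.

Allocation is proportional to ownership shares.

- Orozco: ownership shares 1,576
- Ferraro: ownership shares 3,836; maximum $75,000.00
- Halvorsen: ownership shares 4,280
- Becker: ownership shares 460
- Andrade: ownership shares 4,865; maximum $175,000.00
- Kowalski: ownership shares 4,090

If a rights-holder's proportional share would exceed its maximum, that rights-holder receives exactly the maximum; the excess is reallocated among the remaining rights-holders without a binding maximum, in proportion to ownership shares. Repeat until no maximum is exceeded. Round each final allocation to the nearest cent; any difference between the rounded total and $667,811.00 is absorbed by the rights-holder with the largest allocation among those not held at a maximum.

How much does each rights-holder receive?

Orozco: $63,277.93; Ferraro: $75,000.00; Halvorsen: $171,846.15; Becker: $18,469.45; Andrade: $175,000.00; Kowalski: $164,217.47

Ownership shares total: 19,107.
Unconstrained shares: Orozco 55,082.9610; Ferraro 134,072.4863; Halvorsen 149,590.7824; Becker 16,077.5140; Andrade 170,037.1861; Kowalski 142,950.0701.
Held at cap: Ferraro ($75,000.00); residual $592,811.00 reallocated over remaining ownership shares 15,271.
Held at cap: Andrade ($175,000.00); residual $417,811.00 reallocated over remaining ownership shares 10,406.
Redistributed shares: Orozco 63,277.9297 → $63,277.93; Halvorsen 171,846.1541 → $171,846.15; Becker 18,469.4465 → $18,469.45; Kowalski 164,217.4697 → $164,217.47.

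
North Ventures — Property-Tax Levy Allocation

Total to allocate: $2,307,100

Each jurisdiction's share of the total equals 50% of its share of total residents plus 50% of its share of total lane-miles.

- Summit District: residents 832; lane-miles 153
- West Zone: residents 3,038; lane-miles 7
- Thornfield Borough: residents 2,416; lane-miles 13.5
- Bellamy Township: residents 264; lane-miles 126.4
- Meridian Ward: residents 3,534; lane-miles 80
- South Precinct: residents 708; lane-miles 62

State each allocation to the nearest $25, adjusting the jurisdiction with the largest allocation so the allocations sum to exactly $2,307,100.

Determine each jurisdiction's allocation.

Totals — residents 10,792, lane-miles 441.9.
Composite weights (50% residents + 50% lane-miles): Summit District 0.2117; West Zone 0.1487; Thornfield Borough 0.1272; Bellamy Township 0.1553; Meridian Ward 0.2543; South Precinct 0.1030.
Raw shares: Summit District 488,328.08; West Zone 343,002.91; Thornfield Borough 293,485.53; Bellamy Township 358,177.42; Meridian Ward 586,581.59; South Precinct 237,524.47.
Rounded to nearest $25: Summit District $488,325; West Zone $343,000; Thornfield Borough $293,475; Bellamy Township $358,175; Meridian Ward $586,575; South Precinct $237,525. Sum = $2,307,075.
Difference $2,307,100 − $2,307,075 = +$25 applied to largest allocation (Meridian Ward): Meridian Ward becomes $586,600.

Summit District: $488,325 · West Zone: $343,000 · Thornfield Borough: $293,475 · Bellamy Township: $358,175 · Meridian Ward: $586,600 · South Precinct: $237,525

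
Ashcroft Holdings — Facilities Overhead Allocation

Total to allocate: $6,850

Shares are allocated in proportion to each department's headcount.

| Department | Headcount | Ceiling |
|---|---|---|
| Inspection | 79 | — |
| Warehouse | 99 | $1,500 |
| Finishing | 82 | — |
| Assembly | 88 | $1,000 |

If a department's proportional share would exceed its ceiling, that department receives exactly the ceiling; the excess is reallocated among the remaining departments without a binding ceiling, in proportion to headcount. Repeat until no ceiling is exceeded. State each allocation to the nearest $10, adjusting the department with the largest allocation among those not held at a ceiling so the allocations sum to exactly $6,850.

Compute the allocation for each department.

Inspection: $2,130 · Warehouse: $1,500 · Finishing: $2,220 · Assembly: $1,000

Total headcount = 348.
Pro-rata shares before constraints: Inspection 1,555.03; Warehouse 1,948.71; Finishing 1,614.08; Assembly 1,732.18.
Cap binds for Warehouse ($1,500), Assembly ($1,000); remaining pool $4,350 reallocated over remaining headcount 161.
Shares after redistribution: Inspection 2,134.47 → $2,130; Finishing 2,215.53 → $2,220.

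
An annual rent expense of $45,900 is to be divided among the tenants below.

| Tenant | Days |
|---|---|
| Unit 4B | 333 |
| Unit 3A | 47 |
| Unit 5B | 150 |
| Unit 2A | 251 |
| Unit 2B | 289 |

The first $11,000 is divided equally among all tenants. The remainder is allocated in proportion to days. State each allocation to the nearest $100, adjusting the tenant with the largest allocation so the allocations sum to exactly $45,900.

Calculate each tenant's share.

First tranche $11,000 split equally: $2,200 each.
Remainder $34,900 by days (total 1,070): Unit 4B 10,861.40 → $10,900; Unit 3A 1,532.99 → $1,500; Unit 5B 4,892.52 → $4,900; Unit 2A 8,186.82 → $8,200; Unit 2B 9,426.26 → $9,400.
Totals: Unit 4B $2,200 + $10,900 = $13,100; Unit 3A $2,200 + $1,500 = $3,700; Unit 5B $2,200 + $4,900 = $7,100; Unit 2A $2,200 + $8,200 = $10,400; Unit 2B $2,200 + $9,400 = $11,600.

Unit 4B: $13,100; Unit 3A: $3,700; Unit 5B: $7,100; Unit 2A: $10,400; Unit 2B: $11,600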